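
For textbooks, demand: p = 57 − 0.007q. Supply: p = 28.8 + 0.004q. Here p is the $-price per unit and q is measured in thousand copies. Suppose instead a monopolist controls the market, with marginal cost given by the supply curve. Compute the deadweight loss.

$5466.72 thousand

Competitive equilibrium: 57 − 0.007q = 28.8 + 0.004q → q* = 2563.636364, p* = 39.054545.
Marginal revenue: MR = 57 − 0.014q. Set MR = MC: 57 − 0.014q = 28.8 + 0.004q → q_m = 1566.666667.
Price p_m = 57 − 0.007·1566.666667 = 46.033333; MC(q_m) = 28.8 + 0.004·1566.666667 = 35.066667.
Competitive q* = 2563.636364, so Δq = 996.969697; wedge = 46.033333 − 35.066667 = 10.966666.
The triangle = ½ × 996.969697 × 10.966666 = $5466.72 thousand.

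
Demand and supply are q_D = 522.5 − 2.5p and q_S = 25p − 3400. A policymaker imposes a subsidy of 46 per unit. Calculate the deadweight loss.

2404.55

In inverse form: demand p = 209 − 0.4q, supply p = 136 + 0.04q.
Competitive equilibrium: 209 − 0.4q = 136 + 0.04q → q* = 165.90909, p* = 142.63636.
The subsidy lowers effective supply by 46: p = 90 + 0.04q.
New quantity: 209 − 0.4q = 90 + 0.04q → q' = 270.45455.
Overproduction Δq = 270.45455 − 165.90909 = 104.54546; wedge = subsidy = 46.
Welfare loss = ½ × 104.54546 × 46 = 2404.55.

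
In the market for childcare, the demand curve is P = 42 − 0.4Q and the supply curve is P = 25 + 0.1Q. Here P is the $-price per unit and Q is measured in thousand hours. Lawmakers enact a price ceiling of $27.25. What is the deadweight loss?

Competitive equilibrium: 42 − 0.4Q = 25 + 0.1Q → Q* = 34, P* = 28.4.
At the ceiling P = 27.25, quantity supplied = (27.25 − 25)/0.1 = 22.5.
Willingness to pay at Q' = 22.5: 42 − 0.4·22.5 = 33.
ΔQ = 34 − 22.5 = 11.5; wedge = 33 − 27.25 = 5.75.
Deadweight loss = ½ × 11.5 × 5.75 = $33.06 thousand.

$33.06 thousand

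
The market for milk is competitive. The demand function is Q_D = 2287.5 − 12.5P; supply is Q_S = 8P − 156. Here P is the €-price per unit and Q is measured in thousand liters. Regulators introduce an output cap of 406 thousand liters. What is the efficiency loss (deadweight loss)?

In inverse form: demand P = 183 − 0.08Q, supply P = 19.5 + 0.125Q.
Competitive equilibrium: 183 − 0.08Q = 19.5 + 0.125Q → Q* = 797.561, P* = 119.1951.
At Q = 406: demand price = 183 − 0.08·406 = 150.52; supply price = 19.5 + 0.125·406 = 70.25.
ΔQ = 797.561 − 406 = 391.561; wedge = 150.52 − 70.25 = 80.27.
Deadweight loss = ½ × 391.561 × 80.27 = €15715.30 thousand.

€15715.30 thousand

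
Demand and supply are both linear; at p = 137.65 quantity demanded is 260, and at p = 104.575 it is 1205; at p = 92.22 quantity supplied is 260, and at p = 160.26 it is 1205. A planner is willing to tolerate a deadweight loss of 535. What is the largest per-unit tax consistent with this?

10.7

Demand slope = (104.575 − 137.65)/(1205 − 260) = −0.035, so p = 146.75 − 0.035q.
Supply slope = (160.26 − 92.22)/(1205 − 260) = 0.072, so p = 73.5 + 0.072q.
Competitive equilibrium: 146.75 − 0.035q = 73.5 + 0.072q → q* = 684.5794, p* = 122.7897.
A tax t gives Δq = t/0.107 and wedge t, so DWL = t²/0.214.
t²/0.214 = 535 → t² = 114.49 → t = 10.7.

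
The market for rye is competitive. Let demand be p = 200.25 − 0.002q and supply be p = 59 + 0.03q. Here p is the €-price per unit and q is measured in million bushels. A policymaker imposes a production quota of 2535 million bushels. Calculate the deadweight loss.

€56494.01 million

Competitive equilibrium: 200.25 − 0.002q = 59 + 0.03q → q* = 4414.0625, p* = 191.4219.
At q = 2535: demand price = 200.25 − 0.002·2535 = 195.18; supply price = 59 + 0.03·2535 = 135.05.
Δq = 4414.0625 − 2535 = 1879.0625; wedge = 195.18 − 135.05 = 60.13.
The triangle = ½ × 1879.0625 × 60.13 = €56494.01 million.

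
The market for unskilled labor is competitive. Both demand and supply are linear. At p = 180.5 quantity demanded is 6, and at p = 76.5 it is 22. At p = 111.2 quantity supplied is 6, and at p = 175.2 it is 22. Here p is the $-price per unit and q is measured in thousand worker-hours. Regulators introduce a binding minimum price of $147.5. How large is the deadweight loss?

$12.18 thousand

Demand slope = (76.5 − 180.5)/(22 − 6) = −6.5, so p = 219.5 − 6.5q.
Supply slope = (175.2 − 111.2)/(22 − 6) = 4, so p = 87.2 + 4q.
Competitive equilibrium: 219.5 − 6.5q = 87.2 + 4q → q* = 12.6, p* = 137.6.
At the floor p = 147.5, quantity demanded = (219.5 − 147.5)/6.5 = 11.0769.
Sellers' marginal cost at q' = 11.0769: 87.2 + 4·11.0769 = 131.5076.
Δq = 12.6 − 11.0769 = 1.5231; wedge = 147.5 − 131.5076 = 15.9924.
Welfare loss = ½ × 1.5231 × 15.9924 = $12.18 thousand.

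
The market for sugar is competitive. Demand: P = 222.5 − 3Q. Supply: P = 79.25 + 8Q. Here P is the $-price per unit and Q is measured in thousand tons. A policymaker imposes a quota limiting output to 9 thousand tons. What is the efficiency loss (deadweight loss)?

Competitive equilibrium: 222.5 − 3Q = 79.25 + 8Q → Q* = 13.0227, P* = 183.4318.
At Q = 9: demand price = 222.5 − 3·9 = 195.5; supply price = 79.25 + 8·9 = 151.25.
ΔQ = 13.0227 − 9 = 4.0227; wedge = 195.5 − 151.25 = 44.25.
Deadweight loss = ½ × 4.0227 × 44.25 = $89 thousand.

$89 thousand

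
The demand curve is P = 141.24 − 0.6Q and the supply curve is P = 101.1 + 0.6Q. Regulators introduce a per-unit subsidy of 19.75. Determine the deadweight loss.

162.53

Competitive equilibrium: 141.24 − 0.6Q = 101.1 + 0.6Q → Q* = 33.45, P* = 121.17.
The subsidy lowers effective supply by 19.75: P = 81.35 + 0.6Q.
New quantity: 141.24 − 0.6Q = 81.35 + 0.6Q → Q' = 49.9083.
Overproduction ΔQ = 49.9083 − 33.45 = 16.4583; wedge = subsidy = 19.75.
Welfare loss = ½ × 16.4583 × 19.75 = 162.53.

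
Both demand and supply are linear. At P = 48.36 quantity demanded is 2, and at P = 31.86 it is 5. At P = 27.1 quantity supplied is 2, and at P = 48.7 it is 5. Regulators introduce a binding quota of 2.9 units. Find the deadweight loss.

3.80

Demand slope = (31.86 − 48.36)/(5 − 2) = −5.5, so P = 59.36 − 5.5Q.
Supply slope = (48.7 − 27.1)/(5 − 2) = 7.2, so P = 12.7 + 7.2Q.
Competitive equilibrium: 59.36 − 5.5Q = 12.7 + 7.2Q → Q* = 3.674, P* = 39.1529.
At Q = 2.9: demand price = 59.36 − 5.5·2.9 = 43.41; supply price = 12.7 + 7.2·2.9 = 33.58.
ΔQ = 3.674 − 2.9 = 0.774; wedge = 43.41 − 33.58 = 9.83.
Welfare loss = ½ × 0.774 × 9.83 = 3.80.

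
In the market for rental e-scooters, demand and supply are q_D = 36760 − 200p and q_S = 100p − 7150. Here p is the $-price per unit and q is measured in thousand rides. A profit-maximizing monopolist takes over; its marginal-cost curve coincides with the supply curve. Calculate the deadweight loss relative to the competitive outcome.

$26273.52 thousand

In inverse form: demand p = 183.8 − 0.005q, supply p = 71.5 + 0.01q.
Competitive equilibrium: 183.8 − 0.005q = 71.5 + 0.01q → q* = 7486.6667, p* = 146.3667.
Marginal revenue: MR = 183.8 − 0.01q. Set MR = MC: 183.8 − 0.01q = 71.5 + 0.01q → q_m = 5615.
Price p_m = 183.8 − 0.005·5615 = 155.725; MC(q_m) = 71.5 + 0.01·5615 = 127.65.
Competitive q* = 7486.6667, so Δq = 1871.6667; wedge = 155.725 − 127.65 = 28.075.
The triangle = ½ × 1871.6667 × 28.075 = $26273.52 thousand.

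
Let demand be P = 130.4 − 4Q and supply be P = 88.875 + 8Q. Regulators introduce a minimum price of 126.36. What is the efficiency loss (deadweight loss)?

Competitive equilibrium: 130.4 − 4Q = 88.875 + 8Q → Q* = 3.4604, P* = 116.5583.
At the floor P = 126.36, quantity demanded = (130.4 − 126.36)/4 = 1.01.
Sellers' marginal cost at Q' = 1.01: 88.875 + 8·1.01 = 96.955.
ΔQ = 3.4604 − 1.01 = 2.4504; wedge = 126.36 − 96.955 = 29.405.
The triangle = ½ × 2.4504 × 29.405 = 36.03.

36.03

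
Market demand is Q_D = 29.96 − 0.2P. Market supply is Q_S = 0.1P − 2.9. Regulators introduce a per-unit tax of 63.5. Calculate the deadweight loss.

In inverse form: demand P = 149.8 − 5Q, supply P = 29 + 10Q.
Competitive equilibrium: 149.8 − 5Q = 29 + 10Q → Q* = 8.0533, P* = 109.5333.
With the tax, the buyer price exceeds the seller price by 63.5: (149.8 − 5Q) − (29 + 10Q) = 63.5 → Q' = 3.82.
ΔQ = 8.0533 − 3.82 = 4.2333; the wedge equals the tax, 63.5.
The triangle = ½ × 4.2333 × 63.5 = 134.41.

134.41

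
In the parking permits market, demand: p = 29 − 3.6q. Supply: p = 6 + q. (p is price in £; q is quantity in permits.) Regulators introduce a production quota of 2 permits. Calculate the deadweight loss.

£20.70

Competitive equilibrium: 29 − 3.6q = 6 + q → q* = 5, p* = 11.
At q = 2: demand price = 29 − 3.6·2 = 21.8; supply price = 6 + 1·2 = 8.
Δq = 5 − 2 = 3; wedge = 21.8 − 8 = 13.8.
The triangle = ½ × 3 × 13.8 = £20.70.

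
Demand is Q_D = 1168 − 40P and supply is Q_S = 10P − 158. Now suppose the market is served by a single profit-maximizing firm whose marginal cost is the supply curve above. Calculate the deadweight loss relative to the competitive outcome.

In inverse form: demand P = 29.2 − 0.025Q, supply P = 15.8 + 0.1Q.
Competitive equilibrium: 29.2 − 0.025Q = 15.8 + 0.1Q → Q* = 107.2, P* = 26.52.
Marginal revenue: MR = 29.2 − 0.05Q. Set MR = MC: 29.2 − 0.05Q = 15.8 + 0.1Q → Q_m = 89.3333.
Price P_m = 29.2 − 0.025·89.3333 = 26.9667; MC(Q_m) = 15.8 + 0.1·89.3333 = 24.7333.
Competitive Q* = 107.2, so ΔQ = 17.8667; wedge = 26.9667 − 24.7333 = 2.2334.
DWL = ½ × 17.8667 × 2.2334 = 19.95.

19.95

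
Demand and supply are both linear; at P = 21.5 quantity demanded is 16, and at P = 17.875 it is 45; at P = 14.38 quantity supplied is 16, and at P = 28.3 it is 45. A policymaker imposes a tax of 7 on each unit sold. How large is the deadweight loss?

Demand slope = (17.875 − 21.5)/(45 − 16) = −0.125, so P = 23.5 − 0.125Q.
Supply slope = (28.3 − 14.38)/(45 − 16) = 0.48, so P = 6.7 + 0.48Q.
Competitive equilibrium: 23.5 − 0.125Q = 6.7 + 0.48Q → Q* = 27.7686, P* = 20.0289.
With the tax, the buyer price exceeds the seller price by 7: (23.5 − 0.125Q) − (6.7 + 0.48Q) = 7 → Q' = 16.1983.
ΔQ = 27.7686 − 16.1983 = 11.5703; the wedge equals the tax, 7.
DWL = ½ × 11.5703 × 7 = 40.50.

40.50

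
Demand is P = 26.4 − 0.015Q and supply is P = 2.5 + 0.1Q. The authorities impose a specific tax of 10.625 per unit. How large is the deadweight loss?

490.83

Competitive equilibrium: 26.4 − 0.015Q = 2.5 + 0.1Q → Q* = 207.8261, P* = 23.2826.
With the tax, the buyer price exceeds the seller price by 10.625: (26.4 − 0.015Q) − (2.5 + 0.1Q) = 10.625 → Q' = 115.4348.
ΔQ = 207.8261 − 115.4348 = 92.3913; the wedge equals the tax, 10.625.
Welfare loss = ½ × 92.3913 × 10.625 = 490.83.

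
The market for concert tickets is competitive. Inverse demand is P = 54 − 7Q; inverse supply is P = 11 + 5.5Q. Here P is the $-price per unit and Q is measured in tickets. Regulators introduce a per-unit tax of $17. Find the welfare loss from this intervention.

Competitive equilibrium: 54 − 7Q = 11 + 5.5Q → Q* = 3.44, P* = 29.92.
With the tax, the buyer price exceeds the seller price by 17: (54 − 7Q) − (11 + 5.5Q) = 17 → Q' = 2.08.
ΔQ = 3.44 − 2.08 = 1.36; the wedge equals the tax, 17.
The triangle = ½ × 1.36 × 17 = $11.56.

$11.56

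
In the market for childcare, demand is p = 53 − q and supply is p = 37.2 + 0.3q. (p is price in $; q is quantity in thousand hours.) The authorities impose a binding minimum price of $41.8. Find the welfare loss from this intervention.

$0.59 thousand

Competitive equilibrium: 53 − q = 37.2 + 0.3q → q* = 12.1538, p* = 40.8462.
At the floor p = 41.8, quantity demanded = (53 − 41.8)/1 = 11.2.
Sellers' marginal cost at q' = 11.2: 37.2 + 0.3·11.2 = 40.56.
Δq = 12.1538 − 11.2 = 0.9538; wedge = 41.8 − 40.56 = 1.24.
DWL = ½ × 0.9538 × 1.24 = $0.59 thousand.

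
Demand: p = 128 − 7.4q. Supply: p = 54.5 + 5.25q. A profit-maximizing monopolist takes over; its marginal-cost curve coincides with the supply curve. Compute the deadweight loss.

Competitive equilibrium: 128 − 7.4q = 54.5 + 5.25q → q* = 5.8103, p* = 85.004.
Marginal revenue: MR = 128 − 14.8q. Set MR = MC: 128 − 14.8q = 54.5 + 5.25q → q_m = 3.6658.
Price p_m = 128 − 7.4·3.6658 = 100.8731; MC(q_m) = 54.5 + 5.25·3.6658 = 73.7455.
Competitive q* = 5.8103, so Δq = 2.1445; wedge = 100.8731 − 73.7455 = 27.1276.
Welfare loss = ½ × 2.1445 × 27.1276 = 29.09.

29.09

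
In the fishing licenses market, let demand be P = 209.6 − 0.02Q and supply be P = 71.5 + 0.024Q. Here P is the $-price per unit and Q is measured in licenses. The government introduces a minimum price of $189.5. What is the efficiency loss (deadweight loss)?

$100152.89

Competitive equilibrium: 209.6 − 0.02Q = 71.5 + 0.024Q → Q* = 3138.6364, P* = 146.8273.
At the floor P = 189.5, quantity demanded = (209.6 − 189.5)/0.02 = 1005.
Sellers' marginal cost at Q' = 1005: 71.5 + 0.024·1005 = 95.62.
ΔQ = 3138.6364 − 1005 = 2133.6364; wedge = 189.5 − 95.62 = 93.88.
The triangle = ½ × 2133.6364 × 93.88 = $100152.89.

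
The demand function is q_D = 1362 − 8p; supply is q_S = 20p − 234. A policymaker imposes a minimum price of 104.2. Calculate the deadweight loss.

12475.904

In inverse form: demand p = 170.25 − 0.125q, supply p = 11.7 + 0.05q.
Competitive equilibrium: 170.25 − 0.125q = 11.7 + 0.05q → q* = 906, p* = 57.
At the floor p = 104.2, quantity demanded = (170.25 − 104.2)/0.125 = 528.4.
Sellers' marginal cost at q' = 528.4: 11.7 + 0.05·528.4 = 38.12.
Δq = 906 − 528.4 = 377.6; wedge = 104.2 − 38.12 = 66.08.
Deadweight loss = ½ × 377.6 × 66.08 = 12475.904.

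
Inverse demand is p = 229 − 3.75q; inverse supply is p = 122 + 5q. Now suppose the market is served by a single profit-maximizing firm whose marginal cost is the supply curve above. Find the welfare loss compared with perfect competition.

Competitive equilibrium: 229 − 3.75q = 122 + 5q → q* = 12.2286, p* = 183.1429.
Marginal revenue: MR = 229 − 7.5q. Set MR = MC: 229 − 7.5q = 122 + 5q → q_m = 8.56.
Price p_m = 229 − 3.75·8.56 = 196.9; MC(q_m) = 122 + 5·8.56 = 164.8.
Competitive q* = 12.2286, so Δq = 3.6686; wedge = 196.9 − 164.8 = 32.1.
Welfare loss = ½ × 3.6686 × 32.1 = 58.88.

58.88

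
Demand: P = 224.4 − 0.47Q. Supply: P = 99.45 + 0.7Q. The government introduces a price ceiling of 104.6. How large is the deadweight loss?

Competitive equilibrium: 224.4 − 0.47Q = 99.45 + 0.7Q → Q* = 106.79487, P* = 174.20641.
At the ceiling P = 104.6, quantity supplied = (104.6 − 99.45)/0.7 = 7.35714.
Willingness to pay at Q' = 7.35714: 224.4 − 0.47·7.35714 = 220.94214.
ΔQ = 106.79487 − 7.35714 = 99.43773; wedge = 220.94214 − 104.6 = 116.34214.
The triangle = ½ × 99.43773 × 116.34214 = 5784.40.

5784.40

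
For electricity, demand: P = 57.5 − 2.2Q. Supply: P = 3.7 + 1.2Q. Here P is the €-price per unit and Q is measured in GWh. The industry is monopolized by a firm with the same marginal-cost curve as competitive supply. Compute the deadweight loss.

Competitive equilibrium: 57.5 − 2.2Q = 3.7 + 1.2Q → Q* = 15.8235, P* = 22.6882.
Marginal revenue: MR = 57.5 − 4.4Q. Set MR = MC: 57.5 − 4.4Q = 3.7 + 1.2Q → Q_m = 9.6071.
Price P_m = 57.5 − 2.2·9.6071 = 36.3644; MC(Q_m) = 3.7 + 1.2·9.6071 = 15.2285.
Competitive Q* = 15.8235, so ΔQ = 6.2164; wedge = 36.3644 − 15.2285 = 21.1359.
DWL = ½ × 6.2164 × 21.1359 = €65.69.

€65.69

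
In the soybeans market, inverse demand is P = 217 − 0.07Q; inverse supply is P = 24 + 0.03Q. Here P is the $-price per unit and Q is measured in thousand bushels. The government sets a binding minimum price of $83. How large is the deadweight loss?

$12.35 thousand

Competitive equilibrium: 217 − 0.07Q = 24 + 0.03Q → Q* = 1930, P* = 81.9.
At the floor P = 83, quantity demanded = (217 − 83)/0.07 = 1914.2857.
Sellers' marginal cost at Q' = 1914.2857: 24 + 0.03·1914.2857 = 81.4286.
ΔQ = 1930 − 1914.2857 = 15.7143; wedge = 83 − 81.4286 = 1.5714.
Deadweight loss = ½ × 15.7143 × 1.5714 = $12.35 thousand.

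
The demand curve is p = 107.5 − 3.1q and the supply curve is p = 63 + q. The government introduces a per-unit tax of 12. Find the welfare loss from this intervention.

17.56

Competitive equilibrium: 107.5 − 3.1q = 63 + q → q* = 10.8537, p* = 73.8537.
With the tax, the buyer price exceeds the seller price by 12: (107.5 − 3.1q) − (63 + q) = 12 → q' = 7.9268.
Δq = 10.8537 − 7.9268 = 2.9269; the wedge equals the tax, 12.
Welfare loss = ½ × 2.9269 × 12 = 17.56.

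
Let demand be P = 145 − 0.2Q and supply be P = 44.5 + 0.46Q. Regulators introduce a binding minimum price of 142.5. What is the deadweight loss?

Competitive equilibrium: 145 − 0.2Q = 44.5 + 0.46Q → Q* = 152.2727, P* = 114.5455.
At the floor P = 142.5, quantity demanded = (145 − 142.5)/0.2 = 12.5.
Sellers' marginal cost at Q' = 12.5: 44.5 + 0.46·12.5 = 50.25.
ΔQ = 152.2727 − 12.5 = 139.7727; wedge = 142.5 − 50.25 = 92.25.
The triangle = ½ × 139.7727 × 92.25 = 6447.02.

6447.02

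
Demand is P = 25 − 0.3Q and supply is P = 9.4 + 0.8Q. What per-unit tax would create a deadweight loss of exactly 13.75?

5.5

Competitive equilibrium: 25 − 0.3Q = 9.4 + 0.8Q → Q* = 14.1818, P* = 20.7455.
A tax t gives ΔQ = t/1.1 and wedge t, so DWL = t²/2.2.
t²/2.2 = 13.75 → t² = 30.25 → t = 5.5.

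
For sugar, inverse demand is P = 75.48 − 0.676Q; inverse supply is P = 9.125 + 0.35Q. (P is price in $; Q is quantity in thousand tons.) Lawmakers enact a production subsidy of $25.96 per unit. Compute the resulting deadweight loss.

Competitive equilibrium: 75.48 − 0.676Q = 9.125 + 0.35Q → Q* = 64.6735, P* = 31.7607.
The subsidy lowers effective supply by 25.96: P = 0.35Q − 16.835.
New quantity: 75.48 − 0.676Q = 0.35Q − 16.835 → Q' = 89.9756.
Overproduction ΔQ = 89.9756 − 64.6735 = 25.3021; wedge = subsidy = 25.96.
DWL = ½ × 25.3021 × 25.96 = $328.42 thousand.

$328.42 thousand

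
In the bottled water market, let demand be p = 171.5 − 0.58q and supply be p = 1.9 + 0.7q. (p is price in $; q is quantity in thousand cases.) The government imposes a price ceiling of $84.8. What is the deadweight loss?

Competitive equilibrium: 171.5 − 0.58q = 1.9 + 0.7q → q* = 132.5, p* = 94.65.
At the ceiling p = 84.8, quantity supplied = (84.8 − 1.9)/0.7 = 118.4286.
Willingness to pay at q' = 118.4286: 171.5 − 0.58·118.4286 = 102.8114.
Δq = 132.5 − 118.4286 = 14.0714; wedge = 102.8114 − 84.8 = 18.0114.
Welfare loss = ½ × 14.0714 × 18.0114 = $126.72 thousand.

$126.72 thousand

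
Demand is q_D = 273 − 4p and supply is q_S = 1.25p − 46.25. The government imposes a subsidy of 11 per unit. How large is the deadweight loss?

57.62

In inverse form: demand p = 68.25 − 0.25q, supply p = 37 + 0.8q.
Competitive equilibrium: 68.25 − 0.25q = 37 + 0.8q → q* = 29.7619, p* = 60.8095.
The subsidy lowers effective supply by 11: p = 26 + 0.8q.
New quantity: 68.25 − 0.25q = 26 + 0.8q → q' = 40.2381.
Overproduction Δq = 40.2381 − 29.7619 = 10.4762; wedge = subsidy = 11.
Welfare loss = ½ × 10.4762 × 11 = 57.62.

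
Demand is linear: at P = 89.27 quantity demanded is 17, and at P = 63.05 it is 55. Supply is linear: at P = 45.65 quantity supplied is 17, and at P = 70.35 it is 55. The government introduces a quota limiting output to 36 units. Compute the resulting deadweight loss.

Demand slope = (63.05 − 89.27)/(55 − 17) = −0.69, so P = 101 − 0.69Q.
Supply slope = (70.35 − 45.65)/(55 − 17) = 0.65, so P = 34.6 + 0.65Q.
Competitive equilibrium: 101 − 0.69Q = 34.6 + 0.65Q → Q* = 49.5522, P* = 66.809.
At Q = 36: demand price = 101 − 0.69·36 = 76.16; supply price = 34.6 + 0.65·36 = 58.
ΔQ = 49.5522 − 36 = 13.5522; wedge = 76.16 − 58 = 18.16.
DWL = ½ × 13.5522 × 18.16 = 123.05.

123.05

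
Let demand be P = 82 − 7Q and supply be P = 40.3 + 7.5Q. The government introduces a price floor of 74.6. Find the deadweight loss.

Competitive equilibrium: 82 − 7Q = 40.3 + 7.5Q → Q* = 2.8759, P* = 61.869.
At the floor P = 74.6, quantity demanded = (82 − 74.6)/7 = 1.0571.
Sellers' marginal cost at Q' = 1.0571: 40.3 + 7.5·1.0571 = 48.2283.
ΔQ = 2.8759 − 1.0571 = 1.8188; wedge = 74.6 − 48.2283 = 26.3717.
Welfare loss = ½ × 1.8188 × 26.3717 = 23.98.

23.98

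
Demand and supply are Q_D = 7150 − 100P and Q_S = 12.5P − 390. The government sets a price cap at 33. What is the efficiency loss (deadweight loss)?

8138.75

In inverse form: demand P = 71.5 − 0.01Q, supply P = 31.2 + 0.08Q.
Competitive equilibrium: 71.5 − 0.01Q = 31.2 + 0.08Q → Q* = 447.7778, P* = 67.0222.
At the ceiling P = 33, quantity supplied = (33 − 31.2)/0.08 = 22.5.
Willingness to pay at Q' = 22.5: 71.5 − 0.01·22.5 = 71.275.
ΔQ = 447.7778 − 22.5 = 425.2778; wedge = 71.275 − 33 = 38.275.
The triangle = ½ × 425.2778 × 38.275 = 8138.75.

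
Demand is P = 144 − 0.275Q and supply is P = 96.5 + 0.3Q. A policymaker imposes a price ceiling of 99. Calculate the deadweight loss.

1586.09

Competitive equilibrium: 144 − 0.275Q = 96.5 + 0.3Q → Q* = 82.6087, P* = 121.2826.
At the ceiling P = 99, quantity supplied = (99 − 96.5)/0.3 = 8.3333.
Willingness to pay at Q' = 8.3333: 144 − 0.275·8.3333 = 141.7083.
ΔQ = 82.6087 − 8.3333 = 74.2754; wedge = 141.7083 − 99 = 42.7083.
Welfare loss = ½ × 74.2754 × 42.7083 = 1586.09.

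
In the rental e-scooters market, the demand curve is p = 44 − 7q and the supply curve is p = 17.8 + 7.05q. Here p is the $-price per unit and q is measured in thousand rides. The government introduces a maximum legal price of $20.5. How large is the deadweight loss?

Competitive equilibrium: 44 − 7q = 17.8 + 7.05q → q* = 1.8648, p* = 30.9466.
At the ceiling p = 20.5, quantity supplied = (20.5 − 17.8)/7.05 = 0.383.
Willingness to pay at q' = 0.383: 44 − 7·0.383 = 41.319.
Δq = 1.8648 − 0.383 = 1.4818; wedge = 41.319 − 20.5 = 20.819.
DWL = ½ × 1.4818 × 20.819 = $15.42 thousand.

$15.42 thousand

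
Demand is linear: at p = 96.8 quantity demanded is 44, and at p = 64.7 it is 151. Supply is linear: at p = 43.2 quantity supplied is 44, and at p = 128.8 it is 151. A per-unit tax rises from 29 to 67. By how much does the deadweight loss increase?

Demand slope = (64.7 − 96.8)/(151 − 44) = −0.3, so p = 110 − 0.3q.
Supply slope = (128.8 − 43.2)/(151 − 44) = 0.8, so p = 8 + 0.8q.
Competitive equilibrium: 110 − 0.3q = 8 + 0.8q → q* = 92.7273, p* = 82.1818.
For a per-unit tax t: Δq = t/1.1, so DWL = ½·t·(t/1.1) = t²/2.2.
At t = 29: DWL = 382.273. At t = 67: DWL = 2040.455.
Increase = 2040.455 − 382.273 = 1658.18.

1658.18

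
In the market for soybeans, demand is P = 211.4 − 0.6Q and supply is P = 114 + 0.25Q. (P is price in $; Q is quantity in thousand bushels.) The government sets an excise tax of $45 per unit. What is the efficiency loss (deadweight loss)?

$1191.18 thousand

Competitive equilibrium: 211.4 − 0.6Q = 114 + 0.25Q → Q* = 114.58824, P* = 142.64706.
With the tax, the buyer price exceeds the seller price by 45: (211.4 − 0.6Q) − (114 + 0.25Q) = 45 → Q' = 61.64706.
ΔQ = 114.58824 − 61.64706 = 52.94118; the wedge equals the tax, 45.
Deadweight loss = ½ × 52.94118 × 45 = $1191.18 thousand.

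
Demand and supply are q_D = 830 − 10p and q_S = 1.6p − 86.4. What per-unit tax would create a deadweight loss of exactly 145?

14.5

In inverse form: demand p = 83 − 0.1q, supply p = 54 + 0.625q.
Competitive equilibrium: 83 − 0.1q = 54 + 0.625q → q* = 40, p* = 79.
A tax t gives Δq = t/0.725 and wedge t, so DWL = t²/1.45.
t²/1.45 = 145 → t² = 210.25 → t = 14.5.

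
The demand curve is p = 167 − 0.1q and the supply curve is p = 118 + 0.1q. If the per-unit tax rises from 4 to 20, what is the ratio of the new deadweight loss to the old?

Competitive equilibrium: 167 − 0.1q = 118 + 0.1q → q* = 245, p* = 142.5.
For a per-unit tax t: Δq = t/0.2, so DWL = ½·t·(t/0.2) = t²/0.4.
At t = 4: DWL = 40. At t = 20: DWL = 1000.
Ratio = (20/4)² = 25.

25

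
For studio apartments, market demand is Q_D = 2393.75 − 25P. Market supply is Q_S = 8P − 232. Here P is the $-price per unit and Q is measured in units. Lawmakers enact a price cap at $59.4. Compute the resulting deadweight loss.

In inverse form: demand P = 95.75 − 0.04Q, supply P = 29 + 0.125Q.
Competitive equilibrium: 95.75 − 0.04Q = 29 + 0.125Q → Q* = 404.5455, P* = 79.5682.
At the ceiling P = 59.4, quantity supplied = (59.4 − 29)/0.125 = 243.2.
Willingness to pay at Q' = 243.2: 95.75 − 0.04·243.2 = 86.022.
ΔQ = 404.5455 − 243.2 = 161.3455; wedge = 86.022 − 59.4 = 26.622.
Welfare loss = ½ × 161.3455 × 26.622 = $2147.67.

$2147.67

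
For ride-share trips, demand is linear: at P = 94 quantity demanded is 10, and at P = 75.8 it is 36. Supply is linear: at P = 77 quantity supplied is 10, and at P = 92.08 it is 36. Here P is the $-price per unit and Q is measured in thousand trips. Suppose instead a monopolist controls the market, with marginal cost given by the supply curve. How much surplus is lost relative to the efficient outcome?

Demand slope = (75.8 − 94)/(36 − 10) = −0.7, so P = 101 − 0.7Q.
Supply slope = (92.08 − 77)/(36 − 10) = 0.58, so P = 71.2 + 0.58Q.
Competitive equilibrium: 101 − 0.7Q = 71.2 + 0.58Q → Q* = 23.2813, P* = 84.7031.
Marginal revenue: MR = 101 − 1.4Q. Set MR = MC: 101 − 1.4Q = 71.2 + 0.58Q → Q_m = 15.0505.
Price P_m = 101 − 0.7·15.0505 = 90.4647; MC(Q_m) = 71.2 + 0.58·15.0505 = 79.9293.
Competitive Q* = 23.2813, so ΔQ = 8.2308; wedge = 90.4647 − 79.9293 = 10.5354.
The triangle = ½ × 8.2308 × 10.5354 = $43.36 thousand.

$43.36 thousand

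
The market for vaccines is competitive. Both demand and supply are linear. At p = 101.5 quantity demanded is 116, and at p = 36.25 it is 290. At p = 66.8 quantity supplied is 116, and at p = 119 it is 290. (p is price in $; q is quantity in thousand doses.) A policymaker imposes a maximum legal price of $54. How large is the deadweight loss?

$2986.85 thousand

Demand slope = (36.25 − 101.5)/(290 − 116) = −0.375, so p = 145 − 0.375q.
Supply slope = (119 − 66.8)/(290 − 116) = 0.3, so p = 32 + 0.3q.
Competitive equilibrium: 145 − 0.375q = 32 + 0.3q → q* = 167.4074, p* = 82.2222.
At the ceiling p = 54, quantity supplied = (54 − 32)/0.3 = 73.3333.
Willingness to pay at q' = 73.3333: 145 − 0.375·73.3333 = 117.5.
Δq = 167.4074 − 73.3333 = 94.0741; wedge = 117.5 − 54 = 63.5.
Deadweight loss = ½ × 94.0741 × 63.5 = $2986.85 thousand.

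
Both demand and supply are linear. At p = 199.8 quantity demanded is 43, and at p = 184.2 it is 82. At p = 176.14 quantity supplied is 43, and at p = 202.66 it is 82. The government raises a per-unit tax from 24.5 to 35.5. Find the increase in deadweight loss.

305.56

Demand slope = (184.2 − 199.8)/(82 − 43) = −0.4, so p = 217 − 0.4q.
Supply slope = (202.66 − 176.14)/(82 − 43) = 0.68, so p = 146.9 + 0.68q.
Competitive equilibrium: 217 − 0.4q = 146.9 + 0.68q → q* = 64.9074, p* = 191.037.
For a per-unit tax t: Δq = t/1.08, so DWL = ½·t·(t/1.08) = t²/2.16.
At t = 24.5: DWL = 277.894. At t = 35.5: DWL = 583.449.
Increase = 583.449 − 277.894 = 305.56.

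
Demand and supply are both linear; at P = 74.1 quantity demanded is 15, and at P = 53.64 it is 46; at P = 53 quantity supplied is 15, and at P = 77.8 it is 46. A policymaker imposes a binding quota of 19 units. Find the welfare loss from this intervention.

Demand slope = (53.64 − 74.1)/(46 − 15) = −0.66, so P = 84 − 0.66Q.
Supply slope = (77.8 − 53)/(46 − 15) = 0.8, so P = 41 + 0.8Q.
Competitive equilibrium: 84 − 0.66Q = 41 + 0.8Q → Q* = 29.4521, P* = 64.5616.
At Q = 19: demand price = 84 − 0.66·19 = 71.46; supply price = 41 + 0.8·19 = 56.2.
ΔQ = 29.4521 − 19 = 10.4521; wedge = 71.46 − 56.2 = 15.26.
Deadweight loss = ½ × 10.4521 × 15.26 = 79.75.

79.75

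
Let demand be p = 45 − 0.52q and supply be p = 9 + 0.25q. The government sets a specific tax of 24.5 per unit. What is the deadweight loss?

Competitive equilibrium: 45 − 0.52q = 9 + 0.25q → q* = 46.7532, p* = 20.6883.
With the tax, the buyer price exceeds the seller price by 24.5: (45 − 0.52q) − (9 + 0.25q) = 24.5 → q' = 14.9351.
Δq = 46.7532 − 14.9351 = 31.8181; the wedge equals the tax, 24.5.
DWL = ½ × 31.8181 × 24.5 = 389.77.

389.77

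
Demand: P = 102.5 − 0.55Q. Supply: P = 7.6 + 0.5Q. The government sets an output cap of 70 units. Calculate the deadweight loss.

Competitive equilibrium: 102.5 − 0.55Q = 7.6 + 0.5Q → Q* = 90.381, P* = 52.7905.
At Q = 70: demand price = 102.5 − 0.55·70 = 64; supply price = 7.6 + 0.5·70 = 42.6.
ΔQ = 90.381 − 70 = 20.381; wedge = 64 − 42.6 = 21.4.
The triangle = ½ × 20.381 × 21.4 = 218.08.

218.08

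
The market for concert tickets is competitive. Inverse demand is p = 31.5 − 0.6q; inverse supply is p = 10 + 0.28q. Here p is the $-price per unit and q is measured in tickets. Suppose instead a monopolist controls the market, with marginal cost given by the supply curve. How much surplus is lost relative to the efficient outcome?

Competitive equilibrium: 31.5 − 0.6q = 10 + 0.28q → q* = 24.4318, p* = 16.8409.
Marginal revenue: MR = 31.5 − 1.2q. Set MR = MC: 31.5 − 1.2q = 10 + 0.28q → q_m = 14.527.
Price p_m = 31.5 − 0.6·14.527 = 22.7838; MC(q_m) = 10 + 0.28·14.527 = 14.0676.
Competitive q* = 24.4318, so Δq = 9.9048; wedge = 22.7838 − 14.0676 = 8.7162.
The triangle = ½ × 9.9048 × 8.7162 = $43.17.

$43.17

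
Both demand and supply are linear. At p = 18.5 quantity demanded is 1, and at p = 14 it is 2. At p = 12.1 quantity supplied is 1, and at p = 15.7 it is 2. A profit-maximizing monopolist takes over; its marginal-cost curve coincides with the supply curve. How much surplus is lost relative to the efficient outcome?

Demand slope = (14 − 18.5)/(2 − 1) = −4.5, so p = 23 − 4.5q.
Supply slope = (15.7 − 12.1)/(2 − 1) = 3.6, so p = 8.5 + 3.6q.
Competitive equilibrium: 23 − 4.5q = 8.5 + 3.6q → q* = 1.7901, p* = 14.9444.
Marginal revenue: MR = 23 − 9q. Set MR = MC: 23 − 9q = 8.5 + 3.6q → q_m = 1.1508.
Price p_m = 23 − 4.5·1.1508 = 17.8214; MC(q_m) = 8.5 + 3.6·1.1508 = 12.6429.
Competitive q* = 1.7901, so Δq = 0.6393; wedge = 17.8214 − 12.6429 = 5.1785.
DWL = ½ × 0.6393 × 5.1785 = 1.66.

1.66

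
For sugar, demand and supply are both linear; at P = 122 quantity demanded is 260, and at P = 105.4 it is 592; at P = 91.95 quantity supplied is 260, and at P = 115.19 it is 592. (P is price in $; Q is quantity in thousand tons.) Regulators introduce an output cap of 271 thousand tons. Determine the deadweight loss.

Demand slope = (105.4 − 122)/(592 − 260) = −0.05, so P = 135 − 0.05Q.
Supply slope = (115.19 − 91.95)/(592 − 260) = 0.07, so P = 73.75 + 0.07Q.
Competitive equilibrium: 135 − 0.05Q = 73.75 + 0.07Q → Q* = 510.4167, P* = 109.4792.
At Q = 271: demand price = 135 − 0.05·271 = 121.45; supply price = 73.75 + 0.07·271 = 92.72.
ΔQ = 510.4167 − 271 = 239.4167; wedge = 121.45 − 92.72 = 28.73.
Welfare loss = ½ × 239.4167 × 28.73 = $3439.22 thousand.

$3439.22 thousand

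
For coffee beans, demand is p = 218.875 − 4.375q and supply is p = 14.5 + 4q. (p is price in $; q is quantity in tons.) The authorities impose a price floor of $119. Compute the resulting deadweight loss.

$10.38

Competitive equilibrium: 218.875 − 4.375q = 14.5 + 4q → q* = 24.403, p* = 112.1119.
At the floor p = 119, quantity demanded = (218.875 − 119)/4.375 = 22.8286.
Sellers' marginal cost at q' = 22.8286: 14.5 + 4·22.8286 = 105.8144.
Δq = 24.403 − 22.8286 = 1.5744; wedge = 119 − 105.8144 = 13.1856.
The triangle = ½ × 1.5744 × 13.1856 = $10.38.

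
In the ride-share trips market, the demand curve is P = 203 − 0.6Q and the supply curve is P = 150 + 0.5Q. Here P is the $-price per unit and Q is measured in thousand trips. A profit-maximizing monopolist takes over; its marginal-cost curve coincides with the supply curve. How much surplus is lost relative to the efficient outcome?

$159.05 thousand

Competitive equilibrium: 203 − 0.6Q = 150 + 0.5Q → Q* = 48.1818, P* = 174.0909.
Marginal revenue: MR = 203 − 1.2Q. Set MR = MC: 203 − 1.2Q = 150 + 0.5Q → Q_m = 31.1765.
Price P_m = 203 − 0.6·31.1765 = 184.2941; MC(Q_m) = 150 + 0.5·31.1765 = 165.5883.
Competitive Q* = 48.1818, so ΔQ = 17.0053; wedge = 184.2941 − 165.5883 = 18.7058.
The triangle = ½ × 17.0053 × 18.7058 = $159.05 thousand.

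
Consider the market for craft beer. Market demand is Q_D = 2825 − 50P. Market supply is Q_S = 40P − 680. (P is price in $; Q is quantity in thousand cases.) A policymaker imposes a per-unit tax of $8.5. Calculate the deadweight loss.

$802.78 thousand

In inverse form: demand P = 56.5 − 0.02Q, supply P = 17 + 0.025Q.
Competitive equilibrium: 56.5 − 0.02Q = 17 + 0.025Q → Q* = 877.7778, P* = 38.9444.
With the tax, the buyer price exceeds the seller price by 8.5: (56.5 − 0.02Q) − (17 + 0.025Q) = 8.5 → Q' = 688.8889.
ΔQ = 877.7778 − 688.8889 = 188.8889; the wedge equals the tax, 8.5.
DWL = ½ × 188.8889 × 8.5 = $802.78 thousand.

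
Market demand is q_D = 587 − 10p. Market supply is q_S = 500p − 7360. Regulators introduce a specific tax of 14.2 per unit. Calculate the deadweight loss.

988.43

In inverse form: demand p = 58.7 − 0.1q, supply p = 14.72 + 0.002q.
Competitive equilibrium: 58.7 − 0.1q = 14.72 + 0.002q → q* = 431.1765, p* = 15.5824.
With the tax, the buyer price exceeds the seller price by 14.2: (58.7 − 0.1q) − (14.72 + 0.002q) = 14.2 → q' = 291.9608.
Δq = 431.1765 − 291.9608 = 139.2157; the wedge equals the tax, 14.2.
The triangle = ½ × 139.2157 × 14.2 = 988.43.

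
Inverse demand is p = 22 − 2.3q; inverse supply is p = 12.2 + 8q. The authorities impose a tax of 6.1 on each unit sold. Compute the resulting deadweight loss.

1.81

Competitive equilibrium: 22 − 2.3q = 12.2 + 8q → q* = 0.9515, p* = 19.8117.
With the tax, the buyer price exceeds the seller price by 6.1: (22 − 2.3q) − (12.2 + 8q) = 6.1 → q' = 0.3592.
Δq = 0.9515 − 0.3592 = 0.5923; the wedge equals the tax, 6.1.
The triangle = ½ × 0.5923 × 6.1 = 1.81.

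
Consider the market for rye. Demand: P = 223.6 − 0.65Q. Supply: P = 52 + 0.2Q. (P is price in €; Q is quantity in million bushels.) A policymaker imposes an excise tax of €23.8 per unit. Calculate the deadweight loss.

Competitive equilibrium: 223.6 − 0.65Q = 52 + 0.2Q → Q* = 201.8824, P* = 92.3765.
With the tax, the buyer price exceeds the seller price by 23.8: (223.6 − 0.65Q) − (52 + 0.2Q) = 23.8 → Q' = 173.8824.
ΔQ = 201.8824 − 173.8824 = 28; the wedge equals the tax, 23.8.
The triangle = ½ × 28 × 23.8 = €333.20 million.

€333.20 million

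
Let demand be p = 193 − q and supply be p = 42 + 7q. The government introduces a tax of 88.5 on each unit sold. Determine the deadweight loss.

489.52

Competitive equilibrium: 193 − q = 42 + 7q → q* = 18.875, p* = 174.125.
With the tax, the buyer price exceeds the seller price by 88.5: (193 − q) − (42 + 7q) = 88.5 → q' = 7.8125.
Δq = 18.875 − 7.8125 = 11.0625; the wedge equals the tax, 88.5.
Deadweight loss = ½ × 11.0625 × 88.5 = 489.52.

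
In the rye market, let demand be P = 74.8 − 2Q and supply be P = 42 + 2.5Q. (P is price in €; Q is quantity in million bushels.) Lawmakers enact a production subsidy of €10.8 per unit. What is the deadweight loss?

Competitive equilibrium: 74.8 − 2Q = 42 + 2.5Q → Q* = 7.2889, P* = 60.2222.
The subsidy lowers effective supply by 10.8: P = 31.2 + 2.5Q.
New quantity: 74.8 − 2Q = 31.2 + 2.5Q → Q' = 9.6889.
Overproduction ΔQ = 9.6889 − 7.2889 = 2.4; wedge = subsidy = 10.8.
Welfare loss = ½ × 2.4 × 10.8 = €12.96 million.

€12.96 million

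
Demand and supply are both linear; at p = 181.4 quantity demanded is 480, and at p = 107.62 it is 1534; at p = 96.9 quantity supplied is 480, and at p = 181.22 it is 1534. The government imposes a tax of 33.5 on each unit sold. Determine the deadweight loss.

Demand slope = (107.62 − 181.4)/(1534 − 480) = −0.07, so p = 215 − 0.07q.
Supply slope = (181.22 − 96.9)/(1534 − 480) = 0.08, so p = 58.5 + 0.08q.
Competitive equilibrium: 215 − 0.07q = 58.5 + 0.08q → q* = 1043.3333, p* = 141.9667.
With the tax, the buyer price exceeds the seller price by 33.5: (215 − 0.07q) − (58.5 + 0.08q) = 33.5 → q' = 820.
Δq = 1043.3333 − 820 = 223.3333; the wedge equals the tax, 33.5.
The triangle = ½ × 223.3333 × 33.5 = 3740.83.

3740.83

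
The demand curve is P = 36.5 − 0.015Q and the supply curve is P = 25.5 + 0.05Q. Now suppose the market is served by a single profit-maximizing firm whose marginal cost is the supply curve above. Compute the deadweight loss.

Competitive equilibrium: 36.5 − 0.015Q = 25.5 + 0.05Q → Q* = 169.2308, P* = 33.9615.
Marginal revenue: MR = 36.5 − 0.03Q. Set MR = MC: 36.5 − 0.03Q = 25.5 + 0.05Q → Q_m = 137.5.
Price P_m = 36.5 − 0.015·137.5 = 34.4375; MC(Q_m) = 25.5 + 0.05·137.5 = 32.375.
Competitive Q* = 169.2308, so ΔQ = 31.7308; wedge = 34.4375 − 32.375 = 2.0625.
DWL = ½ × 31.7308 × 2.0625 = 32.72.

32.72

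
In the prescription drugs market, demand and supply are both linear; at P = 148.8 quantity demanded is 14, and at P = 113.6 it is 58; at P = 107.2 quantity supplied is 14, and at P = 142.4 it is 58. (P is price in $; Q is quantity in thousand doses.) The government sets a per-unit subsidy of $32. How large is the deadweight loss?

Demand slope = (113.6 − 148.8)/(58 − 14) = −0.8, so P = 160 − 0.8Q.
Supply slope = (142.4 − 107.2)/(58 − 14) = 0.8, so P = 96 + 0.8Q.
Competitive equilibrium: 160 − 0.8Q = 96 + 0.8Q → Q* = 40, P* = 128.
The subsidy lowers effective supply by 32: P = 64 + 0.8Q.
New quantity: 160 − 0.8Q = 64 + 0.8Q → Q' = 60.
Overproduction ΔQ = 60 − 40 = 20; wedge = subsidy = 32.
Welfare loss = ½ × 20 × 32 = $320 thousand.

$320 thousand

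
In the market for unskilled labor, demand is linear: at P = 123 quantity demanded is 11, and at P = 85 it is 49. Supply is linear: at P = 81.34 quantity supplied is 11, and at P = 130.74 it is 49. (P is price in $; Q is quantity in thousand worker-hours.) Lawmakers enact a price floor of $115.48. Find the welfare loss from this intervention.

Demand slope = (85 − 123)/(49 − 11) = −1, so P = 134 − Q.
Supply slope = (130.74 − 81.34)/(49 − 11) = 1.3, so P = 67.04 + 1.3Q.
Competitive equilibrium: 134 − Q = 67.04 + 1.3Q → Q* = 29.113, P* = 104.887.
At the floor P = 115.48, quantity demanded = (134 − 115.48)/1 = 18.52.
Sellers' marginal cost at Q' = 18.52: 67.04 + 1.3·18.52 = 91.116.
ΔQ = 29.113 − 18.52 = 10.593; wedge = 115.48 − 91.116 = 24.364.
DWL = ½ × 10.593 × 24.364 = $129.04 thousand.

$129.04 thousand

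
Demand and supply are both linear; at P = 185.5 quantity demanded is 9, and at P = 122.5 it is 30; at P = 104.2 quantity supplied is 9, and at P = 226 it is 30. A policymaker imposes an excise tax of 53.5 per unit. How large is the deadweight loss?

162.63

Demand slope = (122.5 − 185.5)/(30 − 9) = −3, so P = 212.5 − 3Q.
Supply slope = (226 − 104.2)/(30 − 9) = 5.8, so P = 52 + 5.8Q.
Competitive equilibrium: 212.5 − 3Q = 52 + 5.8Q → Q* = 18.2386, P* = 157.7841.
With the tax, the buyer price exceeds the seller price by 53.5: (212.5 − 3Q) − (52 + 5.8Q) = 53.5 → Q' = 12.1591.
ΔQ = 18.2386 − 12.1591 = 6.0795; the wedge equals the tax, 53.5.
DWL = ½ × 6.0795 × 53.5 = 162.63.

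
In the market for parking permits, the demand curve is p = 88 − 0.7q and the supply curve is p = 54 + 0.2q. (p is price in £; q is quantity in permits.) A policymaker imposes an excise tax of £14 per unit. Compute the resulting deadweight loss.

Competitive equilibrium: 88 − 0.7q = 54 + 0.2q → q* = 37.7778, p* = 61.5556.
With the tax, the buyer price exceeds the seller price by 14: (88 − 0.7q) − (54 + 0.2q) = 14 → q' = 22.2222.
Δq = 37.7778 − 22.2222 = 15.5556; the wedge equals the tax, 14.
The triangle = ½ × 15.5556 × 14 = £108.89.

£108.89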